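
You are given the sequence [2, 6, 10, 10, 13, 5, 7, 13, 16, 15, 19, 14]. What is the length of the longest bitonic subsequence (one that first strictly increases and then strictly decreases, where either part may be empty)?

7

inc[i] = longest strictly increasing subsequence ending at i; dec[i] = longest strictly decreasing subsequence starting at i:
i:      1  2  3  4  5  6  7  8  9 10 11 12
a[i]:   2  6 10 10 13  5  7 13 16 15 19 14
inc:    1  2  3  3  4  2  3  4  5  5  6  5
dec:    1  2  2  2  2  1  1  1  3  2  2  1
Best peak at i=9 (value 16): inc=5, dec=3, length 5+3−1 = 7.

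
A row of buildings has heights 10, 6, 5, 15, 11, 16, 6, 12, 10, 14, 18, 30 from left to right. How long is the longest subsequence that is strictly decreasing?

3

Negate each value so 'decreasing' becomes 'increasing', then run patience tails on the negated sequence:
-10 → extends → [-10]
-6 → extends → [-10, -6]
-5 → extends → [-10, -6, -5]
-15 → replaces -10 → [-15, -6, -5]
-11 → replaces -6 → [-15, -11, -5]
-16 → replaces -15 → [-16, -11, -5]
-6 → replaces -5 → [-16, -11, -6]
-12 → replaces -11 → [-16, -12, -6]
-10 → replaces -6 → [-16, -12, -10]
-14 → replaces -12 → [-16, -14, -10]
-18 → replaces -16 → [-18, -14, -10]
-30 → replaces -18 → [-30, -14, -10]
Three tails, so the longest strictly decreasing subsequence of the original has length 3.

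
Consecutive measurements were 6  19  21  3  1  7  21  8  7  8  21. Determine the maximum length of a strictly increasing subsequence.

4

Let dp[i] be the length of the longest such subsequence ending at index i:
i:      1  2  3  4  5  6  7  8  9 10 11
a[i]:   6 19 21  3  1  7 21  8  7  8 21
dp:     1  2  3  1  1  2  3  3  2  3  4
Maximum dp value is 4.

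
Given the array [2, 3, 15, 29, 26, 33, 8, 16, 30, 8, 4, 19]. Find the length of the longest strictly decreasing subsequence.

5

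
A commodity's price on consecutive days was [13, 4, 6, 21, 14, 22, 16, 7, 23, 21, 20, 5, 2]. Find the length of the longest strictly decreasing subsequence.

5

Let dp[i] be the longest strictly decreasing subsequence ending at i:
i:      1  2  3  4  5  6  7  8  9 10 11 12 13
a[i]:  13  4  6 21 14 22 16  7 23 21 20  5  2
dp:     1  2  2  1  2  1  2  3  1  2  3  4  5
Maximum is 5.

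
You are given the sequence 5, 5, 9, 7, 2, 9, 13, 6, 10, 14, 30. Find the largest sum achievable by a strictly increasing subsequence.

78

Let S[i] be the best sum of a strictly increasing subsequence ending at i:
i:      1  2  3  4  5  6  7  8  9 10 11
a[i]:   5  5  9  7  2  9 13  6 10 14 30
S:      5  5 14 12  2 21 34 11 31 48 78
Maximum is 78 (e.g. 5 + 7 + 9 + 13 + 14 + 30).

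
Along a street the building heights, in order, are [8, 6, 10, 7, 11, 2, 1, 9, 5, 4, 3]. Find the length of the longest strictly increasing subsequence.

3

Track the smallest tail for each achievable length (strict):
8 → extends → [8]
6 → replaces 8 → [6]
10 → extends → [6, 10]
7 → replaces 10 → [6, 7]
11 → extends → [6, 7, 11]
2 → replaces 6 → [2, 7, 11]
1 → replaces 2 → [1, 7, 11]
9 → replaces 11 → [1, 7, 9]
5 → replaces 7 → [1, 5, 9]
4 → replaces 5 → [1, 4, 9]
3 → replaces 4 → [1, 3, 9]
Three tails, so the longest strictly increasing subsequence has length 3 (e.g. 8, 10, 11).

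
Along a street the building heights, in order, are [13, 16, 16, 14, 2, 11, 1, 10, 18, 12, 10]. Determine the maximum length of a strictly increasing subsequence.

Track the smallest tail for each achievable length (strict):
13 → extends → [13]
16 → extends → [13, 16]
16 → already a tail → [13, 16]
14 → replaces 16 → [13, 14]
2 → replaces 13 → [2, 14]
11 → replaces 14 → [2, 11]
1 → replaces 2 → [1, 11]
10 → replaces 11 → [1, 10]
18 → extends → [1, 10, 18]
12 → replaces 18 → [1, 10, 12]
10 → already a tail → [1, 10, 12]
Three tails, so the longest strictly increasing subsequence has length 3 (e.g. 13, 16, 18).

3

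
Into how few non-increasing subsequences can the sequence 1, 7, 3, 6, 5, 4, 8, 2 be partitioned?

4

Place each on the leftmost legal pile:
1 → new pile 1 (tops now [1])
7 → new pile 2 (tops now [1, 7])
3 → pile 2 (tops now [1, 3])
6 → new pile 3 (tops now [1, 3, 6])
5 → pile 3 (tops now [1, 3, 5])
4 → pile 3 (tops now [1, 3, 4])
8 → new pile 4 (tops now [1, 3, 4, 8])
2 → pile 2 (tops now [1, 2, 4, 8])
Four piles.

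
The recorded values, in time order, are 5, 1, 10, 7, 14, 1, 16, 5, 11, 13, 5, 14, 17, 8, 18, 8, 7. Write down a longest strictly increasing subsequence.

5, 10, 11, 13, 14, 17, 18

Patience tails give the LIS length; then backtrack through the dp parents:
5 → extends → [5]
1 → replaces 5 → [1]
10 → extends → [1, 10]
7 → replaces 10 → [1, 7]
14 → extends → [1, 7, 14]
1 → already a tail → [1, 7, 14]
16 → extends → [1, 7, 14, 16]
5 → replaces 7 → [1, 5, 14, 16]
11 → replaces 14 → [1, 5, 11, 16]
13 → replaces 16 → [1, 5, 11, 13]
5 → already a tail → [1, 5, 11, 13]
14 → extends → [1, 5, 11, 13, 14]
17 → extends → [1, 5, 11, 13, 14, 17]
8 → replaces 11 → [1, 5, 8, 13, 14, 17]
18 → extends → [1, 5, 8, 13, 14, 17, 18]
8 → already a tail → [1, 5, 8, 13, 14, 17, 18]
7 → replaces 8 → [1, 5, 7, 13, 14, 17, 18]
Length 7; one witness is 5, 10, 11, 13, 14, 17, 18.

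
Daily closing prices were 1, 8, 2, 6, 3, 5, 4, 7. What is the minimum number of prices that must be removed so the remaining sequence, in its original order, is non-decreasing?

3

Fewest deletions = n − (longest non-decreasing subsequence).
Patience tails:
1 → extends → [1]
8 → extends → [1, 8]
2 → replaces 8 → [1, 2]
6 → extends → [1, 2, 6]
3 → replaces 6 → [1, 2, 3]
5 → extends → [1, 2, 3, 5]
4 → replaces 5 → [1, 2, 3, 4]
7 → extends → [1, 2, 3, 4, 7]
Longest non-decreasing subsequence has length 5, so deletions = 8 − 5 = 3.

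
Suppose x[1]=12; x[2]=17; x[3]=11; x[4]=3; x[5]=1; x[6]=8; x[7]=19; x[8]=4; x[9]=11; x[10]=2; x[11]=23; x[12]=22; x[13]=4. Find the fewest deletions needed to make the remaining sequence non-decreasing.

9

Fewest deletions = n − (longest non-decreasing subsequence).
Patience tails:
12 → extends → [12]
17 → extends → [12, 17]
11 → replaces 12 → [11, 17]
3 → replaces 11 → [3, 17]
1 → replaces 3 → [1, 17]
8 → replaces 17 → [1, 8]
19 → extends → [1, 8, 19]
4 → replaces 8 → [1, 4, 19]
11 → replaces 19 → [1, 4, 11]
2 → replaces 4 → [1, 2, 11]
23 → extends → [1, 2, 11, 23]
22 → replaces 23 → [1, 2, 11, 22]
4 → replaces 11 → [1, 2, 4, 22]
Longest non-decreasing subsequence has length 4, so deletions = 13 − 4 = 9.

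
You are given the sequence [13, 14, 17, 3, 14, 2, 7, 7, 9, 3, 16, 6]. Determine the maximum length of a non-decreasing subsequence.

5

Track the smallest tail for each achievable length (allowing ties):
13 → extends → [13]
14 → extends → [13, 14]
17 → extends → [13, 14, 17]
3 → replaces 13 → [3, 14, 17]
14 → replaces 17 → [3, 14, 14]
2 → replaces 3 → [2, 14, 14]
7 → replaces 14 → [2, 7, 14]
7 → replaces 14 → [2, 7, 7]
9 → extends → [2, 7, 7, 9]
3 → replaces 7 → [2, 3, 7, 9]
16 → extends → [2, 3, 7, 9, 16]
6 → replaces 7 → [2, 3, 6, 9, 16]
Five tails, so the longest non-decreasing subsequence has length 5 (e.g. 3, 7, 7, 9, 16).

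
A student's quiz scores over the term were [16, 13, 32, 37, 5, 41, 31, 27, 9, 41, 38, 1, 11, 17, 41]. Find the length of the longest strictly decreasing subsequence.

Let dp[i] be the longest strictly decreasing subsequence ending at i:
i:      1  2  3  4  5  6  7  8  9 10 11 12 13 14 15
a[i]:  16 13 32 37  5 41 31 27  9 41 38  1 11 17 41
dp:     1  2  1  1  3  1  2  3  4  1  2  5  4  4  1
Maximum is 5.

5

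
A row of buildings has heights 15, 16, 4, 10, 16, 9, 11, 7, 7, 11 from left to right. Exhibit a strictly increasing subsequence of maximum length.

Patience tails give the LIS length; then backtrack through the dp parents:
15 → extends → [15]
16 → extends → [15, 16]
4 → replaces 15 → [4, 16]
10 → replaces 16 → [4, 10]
16 → extends → [4, 10, 16]
9 → replaces 10 → [4, 9, 16]
11 → replaces 16 → [4, 9, 11]
7 → replaces 9 → [4, 7, 11]
7 → already a tail → [4, 7, 11]
11 → already a tail → [4, 7, 11]
Length 3; one witness is 4, 10, 16.

4, 10, 16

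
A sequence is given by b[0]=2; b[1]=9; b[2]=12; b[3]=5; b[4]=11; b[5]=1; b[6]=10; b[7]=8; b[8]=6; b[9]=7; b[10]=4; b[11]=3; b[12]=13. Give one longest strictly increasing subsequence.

Patience tails give the LIS length; then backtrack through the dp parents:
2 → extends → [2]
9 → extends → [2, 9]
12 → extends → [2, 9, 12]
5 → replaces 9 → [2, 5, 12]
11 → replaces 12 → [2, 5, 11]
1 → replaces 2 → [1, 5, 11]
10 → replaces 11 → [1, 5, 10]
8 → replaces 10 → [1, 5, 8]
6 → replaces 8 → [1, 5, 6]
7 → extends → [1, 5, 6, 7]
4 → replaces 5 → [1, 4, 6, 7]
3 → replaces 4 → [1, 3, 6, 7]
13 → extends → [1, 3, 6, 7, 13]
Length 5; one witness is 2, 5, 6, 7, 13.

2, 5, 6, 7, 13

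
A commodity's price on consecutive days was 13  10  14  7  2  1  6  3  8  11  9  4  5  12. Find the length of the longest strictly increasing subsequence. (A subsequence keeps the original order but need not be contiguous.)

5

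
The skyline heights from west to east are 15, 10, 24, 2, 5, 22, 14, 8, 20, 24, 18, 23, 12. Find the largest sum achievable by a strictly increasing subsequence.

Let S[i] be the best sum of a strictly increasing subsequence ending at i:
i:      1  2  3  4  5  6  7  8  9 10 11 12 13
a[i]:  15 10 24  2  5 22 14  8 20 24 18 23 12
S:     15 10 39  2  7 37 24 15 44 68 42 67 27
Maximum is 68 (e.g. 10 + 14 + 20 + 24).

68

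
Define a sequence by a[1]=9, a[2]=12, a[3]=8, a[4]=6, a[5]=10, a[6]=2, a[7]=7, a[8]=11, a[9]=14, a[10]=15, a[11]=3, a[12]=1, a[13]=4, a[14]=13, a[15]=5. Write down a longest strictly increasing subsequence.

Patience tails give the LIS length; then backtrack through the dp parents:
9 → extends → [9]
12 → extends → [9, 12]
8 → replaces 9 → [8, 12]
6 → replaces 8 → [6, 12]
10 → replaces 12 → [6, 10]
2 → replaces 6 → [2, 10]
7 → replaces 10 → [2, 7]
11 → extends → [2, 7, 11]
14 → extends → [2, 7, 11, 14]
15 → extends → [2, 7, 11, 14, 15]
3 → replaces 7 → [2, 3, 11, 14, 15]
1 → replaces 2 → [1, 3, 11, 14, 15]
4 → replaces 11 → [1, 3, 4, 14, 15]
13 → replaces 14 → [1, 3, 4, 13, 15]
5 → replaces 13 → [1, 3, 4, 5, 15]
Length 5; one witness is 9, 10, 11, 14, 15.

9, 10, 11, 14, 15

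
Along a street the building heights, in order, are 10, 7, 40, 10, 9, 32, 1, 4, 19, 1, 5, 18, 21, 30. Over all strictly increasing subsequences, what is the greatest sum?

87

Let S[i] be the best sum of a strictly increasing subsequence ending at i:
i:      1  2  3  4  5  6  7  8  9 10 11 12 13 14
a[i]:  10  7 40 10  9 32  1  4 19  1  5 18 21 30
S:     10  7 50 17 16 49  1  5 36  1 10 35 57 87
Maximum is 87 (e.g. 7 + 10 + 19 + 21 + 30).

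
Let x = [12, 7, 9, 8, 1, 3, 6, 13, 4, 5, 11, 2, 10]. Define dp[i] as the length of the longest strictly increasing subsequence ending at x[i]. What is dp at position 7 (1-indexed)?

dp[i] = 1 + max{dp[j] : j<i, x[j]<x[i]} (or 1 if no such j):
i:      1  2  3  4  5  6  7  8  9 10 11 12 13
x[i]:  12  7  9  8  1  3  6 13  4  5 11  2 10
dp:     1  1  2  2  1  2  3  4  3  4  5  2  5
At index 7 the value is 3.

3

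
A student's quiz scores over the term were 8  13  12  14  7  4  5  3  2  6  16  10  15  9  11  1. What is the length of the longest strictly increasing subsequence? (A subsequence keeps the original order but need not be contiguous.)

5

Let dp[i] be the length of the longest such subsequence ending at index i:
i:      1  2  3  4  5  6  7  8  9 10 11 12 13 14 15 16
a[i]:   8 13 12 14  7  4  5  3  2  6 16 10 15  9 11  1
dp:     1  2  2  3  1  1  2  1  1  3  4  4  5  4  5  1
Maximum dp value is 5.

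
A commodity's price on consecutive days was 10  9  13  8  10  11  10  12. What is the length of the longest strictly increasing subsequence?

4

Let dp[i] be the length of the longest such subsequence ending at index i:
i:      1  2  3  4  5  6  7  8
a[i]:  10  9 13  8 10 11 10 12
dp:     1  1  2  1  2  3  2  4
Maximum dp value is 4.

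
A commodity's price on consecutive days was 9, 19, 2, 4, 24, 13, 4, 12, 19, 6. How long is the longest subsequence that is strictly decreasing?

Let dp[i] be the longest strictly decreasing subsequence ending at i:
i:      1  2  3  4  5  6  7  8  9 10
a[i]:   9 19  2  4 24 13  4 12 19  6
dp:     1  1  2  2  1  2  3  3  2  4
Maximum is 4.

4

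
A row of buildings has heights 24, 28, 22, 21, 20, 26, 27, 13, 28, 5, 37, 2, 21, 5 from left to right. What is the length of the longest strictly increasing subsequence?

5

Track the smallest tail for each achievable length (strict):
24 → extends → [24]
28 → extends → [24, 28]
22 → replaces 24 → [22, 28]
21 → replaces 22 → [21, 28]
20 → replaces 21 → [20, 28]
26 → replaces 28 → [20, 26]
27 → extends → [20, 26, 27]
13 → replaces 20 → [13, 26, 27]
28 → extends → [13, 26, 27, 28]
5 → replaces 13 → [5, 26, 27, 28]
37 → extends → [5, 26, 27, 28, 37]
2 → replaces 5 → [2, 26, 27, 28, 37]
21 → replaces 26 → [2, 21, 27, 28, 37]
5 → replaces 21 → [2, 5, 27, 28, 37]
Five tails, so the longest strictly increasing subsequence has length 5 (e.g. 24, 26, 27, 28, 37).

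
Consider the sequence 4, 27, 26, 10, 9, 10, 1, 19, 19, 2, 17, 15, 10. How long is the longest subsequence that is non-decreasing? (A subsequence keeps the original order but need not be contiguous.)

5

Let dp[i] be the length of the longest such subsequence ending at index i:
i:      1  2  3  4  5  6  7  8  9 10 11 12 13
a[i]:   4 27 26 10  9 10  1 19 19  2 17 15 10
dp:     1  2  2  2  2  3  1  4  5  2  4  4  4
Maximum dp value is 5.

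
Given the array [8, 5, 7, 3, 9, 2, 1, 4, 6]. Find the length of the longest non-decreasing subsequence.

Track the smallest tail for each achievable length (allowing ties):
8 → extends → [8]
5 → replaces 8 → [5]
7 → extends → [5, 7]
3 → replaces 5 → [3, 7]
9 → extends → [3, 7, 9]
2 → replaces 3 → [2, 7, 9]
1 → replaces 2 → [1, 7, 9]
4 → replaces 7 → [1, 4, 9]
6 → replaces 9 → [1, 4, 6]
Three tails, so the longest non-decreasing subsequence has length 3 (e.g. 5, 7, 9).

3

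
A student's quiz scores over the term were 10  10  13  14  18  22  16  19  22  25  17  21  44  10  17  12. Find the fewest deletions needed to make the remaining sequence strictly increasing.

Fewest deletions = n − (longest strictly increasing subsequence).
i:      1  2  3  4  5  6  7  8  9 10 11 12 13 14 15 16
a[i]:  10 10 13 14 18 22 16 19 22 25 17 21 44 10 17 12
dp:     1  1  2  3  4  5  4  5  6  7  5  6  8  1  5  2
max dp = 8, so deletions = 16 − 8 = 8.

8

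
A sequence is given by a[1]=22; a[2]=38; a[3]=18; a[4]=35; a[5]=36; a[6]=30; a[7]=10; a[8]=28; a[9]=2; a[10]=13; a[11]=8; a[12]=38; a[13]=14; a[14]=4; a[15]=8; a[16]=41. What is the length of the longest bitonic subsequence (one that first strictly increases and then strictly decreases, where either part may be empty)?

8

inc[i] = longest strictly increasing subsequence ending at i; dec[i] = longest strictly decreasing subsequence starting at i:
i:      1  2  3  4  5  6  7  8  9 10 11 12 13 14 15 16
a[i]:  22 38 18 35 36 30 10 28  2 13  8 38 14  4  8 41
inc:    1  2  1  2  3  2  1  2  1  2  2  4  3  2  3  5
dec:    5  7  4  6  6  5  3  4  1  3  2  3  2  1  1  1
Best peak at i=2 (value 38): inc=2, dec=7, length 2+7−1 = 8.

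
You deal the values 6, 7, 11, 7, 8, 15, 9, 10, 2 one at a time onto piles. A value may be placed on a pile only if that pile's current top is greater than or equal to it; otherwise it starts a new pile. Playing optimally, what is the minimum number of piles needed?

5

Place each on the leftmost legal pile:
6 → new pile 1 (tops now [6])
7 → new pile 2 (tops now [6, 7])
11 → new pile 3 (tops now [6, 7, 11])
7 → pile 2 (tops now [6, 7, 11])
8 → pile 3 (tops now [6, 7, 8])
15 → new pile 4 (tops now [6, 7, 8, 15])
9 → pile 4 (tops now [6, 7, 8, 9])
10 → new pile 5 (tops now [6, 7, 8, 9, 10])
2 → pile 1 (tops now [2, 7, 8, 9, 10])
Five piles.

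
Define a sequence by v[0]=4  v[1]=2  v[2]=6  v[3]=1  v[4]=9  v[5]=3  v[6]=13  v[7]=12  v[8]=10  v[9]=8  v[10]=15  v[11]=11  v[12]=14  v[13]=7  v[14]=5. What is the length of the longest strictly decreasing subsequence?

6

Let dp[i] be the longest strictly decreasing subsequence ending at i:
i:      0  1  2  3  4  5  6  7  8  9 10 11 12 13 14
v[i]:   4  2  6  1  9  3 13 12 10  8 15 11 14  7  5
dp:     1  2  1  3  1  2  1  2  3  4  1  3  2  5  6
Maximum is 6.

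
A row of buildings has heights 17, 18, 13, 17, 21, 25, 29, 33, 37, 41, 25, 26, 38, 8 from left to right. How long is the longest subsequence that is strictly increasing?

8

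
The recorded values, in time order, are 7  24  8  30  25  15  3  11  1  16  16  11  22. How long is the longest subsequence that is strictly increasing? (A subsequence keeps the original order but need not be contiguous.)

5

Let dp[i] be the length of the longest such subsequence ending at index i:
i:      1  2  3  4  5  6  7  8  9 10 11 12 13
a[i]:   7 24  8 30 25 15  3 11  1 16 16 11 22
dp:     1  2  2  3  3  3  1  3  1  4  4  3  5
Maximum dp value is 5.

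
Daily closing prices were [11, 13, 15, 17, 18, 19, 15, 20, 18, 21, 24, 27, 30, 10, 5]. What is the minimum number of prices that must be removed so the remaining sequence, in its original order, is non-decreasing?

4

Fewest deletions = n − (longest non-decreasing subsequence).
i:      1  2  3  4  5  6  7  8  9 10 11 12 13 14 15
a[i]:  11 13 15 17 18 19 15 20 18 21 24 27 30 10  5
dp:     1  2  3  4  5  6  4  7  6  8  9 10 11  1  1
max dp = 11, so deletions = 15 − 11 = 4.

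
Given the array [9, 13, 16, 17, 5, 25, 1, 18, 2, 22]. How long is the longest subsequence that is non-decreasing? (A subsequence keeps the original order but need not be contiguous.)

Track the smallest tail for each achievable length (allowing ties):
9 → extends → [9]
13 → extends → [9, 13]
16 → extends → [9, 13, 16]
17 → extends → [9, 13, 16, 17]
5 → replaces 9 → [5, 13, 16, 17]
25 → extends → [5, 13, 16, 17, 25]
1 → replaces 5 → [1, 13, 16, 17, 25]
18 → replaces 25 → [1, 13, 16, 17, 18]
2 → replaces 13 → [1, 2, 16, 17, 18]
22 → extends → [1, 2, 16, 17, 18, 22]
Six tails, so the longest non-decreasing subsequence has length 6 (e.g. 9, 13, 16, 17, 18, 22).

6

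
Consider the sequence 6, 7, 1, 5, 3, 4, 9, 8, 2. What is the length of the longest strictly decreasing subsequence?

Negate each value so 'decreasing' becomes 'increasing', then run patience tails on the negated sequence:
-6 → extends → [-6]
-7 → replaces -6 → [-7]
-1 → extends → [-7, -1]
-5 → replaces -1 → [-7, -5]
-3 → extends → [-7, -5, -3]
-4 → replaces -3 → [-7, -5, -4]
-9 → replaces -7 → [-9, -5, -4]
-8 → replaces -5 → [-9, -8, -4]
-2 → extends → [-9, -8, -4, -2]
Four tails, so the longest strictly decreasing subsequence of the original has length 4.

4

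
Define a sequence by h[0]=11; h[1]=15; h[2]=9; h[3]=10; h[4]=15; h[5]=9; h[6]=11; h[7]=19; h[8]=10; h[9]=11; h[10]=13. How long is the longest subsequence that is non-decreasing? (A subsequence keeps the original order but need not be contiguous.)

5

Track the smallest tail for each achievable length (allowing ties):
11 → extends → [11]
15 → extends → [11, 15]
9 → replaces 11 → [9, 15]
10 → replaces 15 → [9, 10]
15 → extends → [9, 10, 15]
9 → replaces 10 → [9, 9, 15]
11 → replaces 15 → [9, 9, 11]
19 → extends → [9, 9, 11, 19]
10 → replaces 11 → [9, 9, 10, 19]
11 → replaces 19 → [9, 9, 10, 11]
13 → extends → [9, 9, 10, 11, 13]
Five tails, so the longest non-decreasing subsequence has length 5 (e.g. 9, 10, 11, 11, 13).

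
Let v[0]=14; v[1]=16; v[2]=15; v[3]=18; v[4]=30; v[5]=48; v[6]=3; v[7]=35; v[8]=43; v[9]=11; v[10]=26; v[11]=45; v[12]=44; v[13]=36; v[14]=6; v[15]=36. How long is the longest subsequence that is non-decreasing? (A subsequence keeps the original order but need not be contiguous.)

Let dp[i] be the length of the longest such subsequence ending at index i:
i:      0  1  2  3  4  5  6  7  8  9 10 11 12 13 14 15
v[i]:  14 16 15 18 30 48  3 35 43 11 26 45 44 36  6 36
dp:     1  2  2  3  4  5  1  5  6  2  4  7  7  6  2  7
Maximum dp value is 7.

7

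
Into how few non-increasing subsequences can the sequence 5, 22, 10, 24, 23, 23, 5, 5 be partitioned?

3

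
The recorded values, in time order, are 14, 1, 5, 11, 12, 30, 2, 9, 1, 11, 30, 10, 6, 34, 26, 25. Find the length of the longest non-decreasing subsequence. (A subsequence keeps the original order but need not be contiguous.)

7

Track the smallest tail for each achievable length (allowing ties):
14 → extends → [14]
1 → replaces 14 → [1]
5 → extends → [1, 5]
11 → extends → [1, 5, 11]
12 → extends → [1, 5, 11, 12]
30 → extends → [1, 5, 11, 12, 30]
2 → replaces 5 → [1, 2, 11, 12, 30]
9 → replaces 11 → [1, 2, 9, 12, 30]
1 → replaces 2 → [1, 1, 9, 12, 30]
11 → replaces 12 → [1, 1, 9, 11, 30]
30 → extends → [1, 1, 9, 11, 30, 30]
10 → replaces 11 → [1, 1, 9, 10, 30, 30]
6 → replaces 9 → [1, 1, 6, 10, 30, 30]
34 → extends → [1, 1, 6, 10, 30, 30, 34]
26 → replaces 30 → [1, 1, 6, 10, 26, 30, 34]
25 → replaces 26 → [1, 1, 6, 10, 25, 30, 34]
Seven tails, so the longest non-decreasing subsequence has length 7 (e.g. 1, 5, 11, 12, 30, 30, 34).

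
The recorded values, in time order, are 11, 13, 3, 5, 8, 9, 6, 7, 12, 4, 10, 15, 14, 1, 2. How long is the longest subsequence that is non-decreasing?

6

Track the smallest tail for each achievable length (allowing ties):
11 → extends → [11]
13 → extends → [11, 13]
3 → replaces 11 → [3, 13]
5 → replaces 13 → [3, 5]
8 → extends → [3, 5, 8]
9 → extends → [3, 5, 8, 9]
6 → replaces 8 → [3, 5, 6, 9]
7 → replaces 9 → [3, 5, 6, 7]
12 → extends → [3, 5, 6, 7, 12]
4 → replaces 5 → [3, 4, 6, 7, 12]
10 → replaces 12 → [3, 4, 6, 7, 10]
15 → extends → [3, 4, 6, 7, 10, 15]
14 → replaces 15 → [3, 4, 6, 7, 10, 14]
1 → replaces 3 → [1, 4, 6, 7, 10, 14]
2 → replaces 4 → [1, 2, 6, 7, 10, 14]
Six tails, so the longest non-decreasing subsequence has length 6 (e.g. 3, 5, 8, 9, 12, 15).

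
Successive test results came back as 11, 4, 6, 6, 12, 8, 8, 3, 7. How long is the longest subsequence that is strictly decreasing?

3

Let dp[i] be the longest strictly decreasing subsequence ending at i:
i:      1  2  3  4  5  6  7  8  9
a[i]:  11  4  6  6 12  8  8  3  7
dp:     1  2  2  2  1  2  2  3  3
Maximum is 3.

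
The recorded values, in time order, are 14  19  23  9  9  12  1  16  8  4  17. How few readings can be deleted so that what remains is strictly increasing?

7

Fewest deletions = n − (longest strictly increasing subsequence).
i:      1  2  3  4  5  6  7  8  9 10 11
a[i]:  14 19 23  9  9 12  1 16  8  4 17
dp:     1  2  3  1  1  2  1  3  2  2  4
max dp = 4, so deletions = 11 − 4 = 7.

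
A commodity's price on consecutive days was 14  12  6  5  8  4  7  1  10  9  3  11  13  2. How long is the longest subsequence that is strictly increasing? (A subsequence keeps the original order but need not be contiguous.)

5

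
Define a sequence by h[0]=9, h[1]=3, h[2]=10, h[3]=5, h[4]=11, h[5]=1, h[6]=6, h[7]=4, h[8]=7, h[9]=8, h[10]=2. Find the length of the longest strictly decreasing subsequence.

Let dp[i] be the longest strictly decreasing subsequence ending at i:
i:      0  1  2  3  4  5  6  7  8  9 10
h[i]:   9  3 10  5 11  1  6  4  7  8  2
dp:     1  2  1  2  1  3  2  3  2  2  4
Maximum is 4.

4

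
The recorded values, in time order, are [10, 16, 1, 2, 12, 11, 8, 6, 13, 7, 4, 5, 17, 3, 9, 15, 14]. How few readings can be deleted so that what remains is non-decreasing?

11

Fewest deletions = n − (longest non-decreasing subsequence).
Patience tails:
10 → extends → [10]
16 → extends → [10, 16]
1 → replaces 10 → [1, 16]
2 → replaces 16 → [1, 2]
12 → extends → [1, 2, 12]
11 → replaces 12 → [1, 2, 11]
8 → replaces 11 → [1, 2, 8]
6 → replaces 8 → [1, 2, 6]
13 → extends → [1, 2, 6, 13]
7 → replaces 13 → [1, 2, 6, 7]
4 → replaces 6 → [1, 2, 4, 7]
5 → replaces 7 → [1, 2, 4, 5]
17 → extends → [1, 2, 4, 5, 17]
3 → replaces 4 → [1, 2, 3, 5, 17]
9 → replaces 17 → [1, 2, 3, 5, 9]
15 → extends → [1, 2, 3, 5, 9, 15]
14 → replaces 15 → [1, 2, 3, 5, 9, 14]
Longest non-decreasing subsequence has length 6, so deletions = 17 − 6 = 11.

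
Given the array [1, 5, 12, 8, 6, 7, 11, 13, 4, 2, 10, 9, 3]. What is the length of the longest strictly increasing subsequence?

Let dp[i] be the length of the longest such subsequence ending at index i:
i:      1  2  3  4  5  6  7  8  9 10 11 12 13
a[i]:   1  5 12  8  6  7 11 13  4  2 10  9  3
dp:     1  2  3  3  3  4  5  6  2  2  5  5  3
Maximum dp value is 6.

6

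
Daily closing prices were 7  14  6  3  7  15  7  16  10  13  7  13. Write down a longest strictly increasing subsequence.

7, 14, 15, 16

Patience tails give the LIS length; then backtrack through the dp parents:
7 → extends → [7]
14 → extends → [7, 14]
6 → replaces 7 → [6, 14]
3 → replaces 6 → [3, 14]
7 → replaces 14 → [3, 7]
15 → extends → [3, 7, 15]
7 → already a tail → [3, 7, 15]
16 → extends → [3, 7, 15, 16]
10 → replaces 15 → [3, 7, 10, 16]
13 → replaces 16 → [3, 7, 10, 13]
7 → already a tail → [3, 7, 10, 13]
13 → already a tail → [3, 7, 10, 13]
Length 4; one witness is 7, 14, 15, 16.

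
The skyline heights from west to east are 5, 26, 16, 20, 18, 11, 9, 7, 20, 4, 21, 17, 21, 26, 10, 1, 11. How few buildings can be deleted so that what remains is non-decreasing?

10

Fewest deletions = n − (longest non-decreasing subsequence).
Patience tails:
5 → extends → [5]
26 → extends → [5, 26]
16 → replaces 26 → [5, 16]
20 → extends → [5, 16, 20]
18 → replaces 20 → [5, 16, 18]
11 → replaces 16 → [5, 11, 18]
9 → replaces 11 → [5, 9, 18]
7 → replaces 9 → [5, 7, 18]
20 → extends → [5, 7, 18, 20]
4 → replaces 5 → [4, 7, 18, 20]
21 → extends → [4, 7, 18, 20, 21]
17 → replaces 18 → [4, 7, 17, 20, 21]
21 → extends → [4, 7, 17, 20, 21, 21]
26 → extends → [4, 7, 17, 20, 21, 21, 26]
10 → replaces 17 → [4, 7, 10, 20, 21, 21, 26]
1 → replaces 4 → [1, 7, 10, 20, 21, 21, 26]
11 → replaces 20 → [1, 7, 10, 11, 21, 21, 26]
Longest non-decreasing subsequence has length 7, so deletions = 17 − 7 = 10.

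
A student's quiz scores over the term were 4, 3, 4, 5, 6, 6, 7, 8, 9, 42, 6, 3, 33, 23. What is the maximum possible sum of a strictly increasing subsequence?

84

Let S[i] be the best sum of a strictly increasing subsequence ending at i:
i:      1  2  3  4  5  6  7  8  9 10 11 12 13 14
a[i]:   4  3  4  5  6  6  7  8  9 42  6  3 33 23
S:      4  3  7 12 18 18 25 33 42 84 18  3 75 65
Maximum is 84 (e.g. 3 + 4 + 5 + 6 + 7 + 8 + 9 + 42).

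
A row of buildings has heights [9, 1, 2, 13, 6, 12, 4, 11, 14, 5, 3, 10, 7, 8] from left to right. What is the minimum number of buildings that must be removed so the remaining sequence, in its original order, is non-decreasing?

Fewest deletions = n − (longest non-decreasing subsequence).
Patience tails:
9 → extends → [9]
1 → replaces 9 → [1]
2 → extends → [1, 2]
13 → extends → [1, 2, 13]
6 → replaces 13 → [1, 2, 6]
12 → extends → [1, 2, 6, 12]
4 → replaces 6 → [1, 2, 4, 12]
11 → replaces 12 → [1, 2, 4, 11]
14 → extends → [1, 2, 4, 11, 14]
5 → replaces 11 → [1, 2, 4, 5, 14]
3 → replaces 4 → [1, 2, 3, 5, 14]
10 → replaces 14 → [1, 2, 3, 5, 10]
7 → replaces 10 → [1, 2, 3, 5, 7]
8 → extends → [1, 2, 3, 5, 7, 8]
Longest non-decreasing subsequence has length 6, so deletions = 14 − 6 = 8.

8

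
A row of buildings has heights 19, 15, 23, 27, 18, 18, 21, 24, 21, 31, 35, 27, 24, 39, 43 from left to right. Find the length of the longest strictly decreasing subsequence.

3

Negate each value so 'decreasing' becomes 'increasing', then run patience tails on the negated sequence:
-19 → extends → [-19]
-15 → extends → [-19, -15]
-23 → replaces -19 → [-23, -15]
-27 → replaces -23 → [-27, -15]
-18 → replaces -15 → [-27, -18]
-18 → already a tail → [-27, -18]
-21 → replaces -18 → [-27, -21]
-24 → replaces -21 → [-27, -24]
-21 → extends → [-27, -24, -21]
-31 → replaces -27 → [-31, -24, -21]
-35 → replaces -31 → [-35, -24, -21]
-27 → replaces -24 → [-35, -27, -21]
-24 → replaces -21 → [-35, -27, -24]
-39 → replaces -35 → [-39, -27, -24]
-43 → replaces -39 → [-43, -27, -24]
Three tails, so the longest strictly decreasing subsequence of the original has length 3.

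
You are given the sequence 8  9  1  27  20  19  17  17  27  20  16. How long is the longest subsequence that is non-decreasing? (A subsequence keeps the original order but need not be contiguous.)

Track the smallest tail for each achievable length (allowing ties):
8 → extends → [8]
9 → extends → [8, 9]
1 → replaces 8 → [1, 9]
27 → extends → [1, 9, 27]
20 → replaces 27 → [1, 9, 20]
19 → replaces 20 → [1, 9, 19]
17 → replaces 19 → [1, 9, 17]
17 → extends → [1, 9, 17, 17]
27 → extends → [1, 9, 17, 17, 27]
20 → replaces 27 → [1, 9, 17, 17, 20]
16 → replaces 17 → [1, 9, 16, 17, 20]
Five tails, so the longest non-decreasing subsequence has length 5 (e.g. 8, 9, 17, 17, 27).

5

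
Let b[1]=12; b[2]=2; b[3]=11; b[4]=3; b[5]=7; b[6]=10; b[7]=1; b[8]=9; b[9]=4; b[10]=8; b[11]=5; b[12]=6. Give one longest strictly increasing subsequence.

Patience tails give the LIS length; then backtrack through the dp parents:
12 → extends → [12]
2 → replaces 12 → [2]
11 → extends → [2, 11]
3 → replaces 11 → [2, 3]
7 → extends → [2, 3, 7]
10 → extends → [2, 3, 7, 10]
1 → replaces 2 → [1, 3, 7, 10]
9 → replaces 10 → [1, 3, 7, 9]
4 → replaces 7 → [1, 3, 4, 9]
8 → replaces 9 → [1, 3, 4, 8]
5 → replaces 8 → [1, 3, 4, 5]
6 → extends → [1, 3, 4, 5, 6]
Length 5; one witness is 2, 3, 4, 5, 6.

2, 3, 4, 5, 6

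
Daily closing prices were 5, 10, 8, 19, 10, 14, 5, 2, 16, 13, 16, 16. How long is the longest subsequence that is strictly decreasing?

4

Let dp[i] be the longest strictly decreasing subsequence ending at i:
i:      1  2  3  4  5  6  7  8  9 10 11 12
a[i]:   5 10  8 19 10 14  5  2 16 13 16 16
dp:     1  1  2  1  2  2  3  4  2  3  2  2
Maximum is 4.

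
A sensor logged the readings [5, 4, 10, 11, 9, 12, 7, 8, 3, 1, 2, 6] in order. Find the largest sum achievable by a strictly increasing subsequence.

38

Let S[i] be the best sum of a strictly increasing subsequence ending at i:
i:      1  2  3  4  5  6  7  8  9 10 11 12
a[i]:   5  4 10 11  9 12  7  8  3  1  2  6
S:      5  4 15 26 14 38 12 20  3  1  3 11
Maximum is 38 (e.g. 5 + 10 + 11 + 12).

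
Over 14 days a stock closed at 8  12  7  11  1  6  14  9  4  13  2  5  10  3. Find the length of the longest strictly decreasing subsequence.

5

Let dp[i] be the longest strictly decreasing subsequence ending at i:
i:      1  2  3  4  5  6  7  8  9 10 11 12 13 14
a[i]:   8 12  7 11  1  6 14  9  4 13  2  5 10  3
dp:     1  1  2  2  3  3  1  3  4  2  5  4  3  5
Maximum is 5.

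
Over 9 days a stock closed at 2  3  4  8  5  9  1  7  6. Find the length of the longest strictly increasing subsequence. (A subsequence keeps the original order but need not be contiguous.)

5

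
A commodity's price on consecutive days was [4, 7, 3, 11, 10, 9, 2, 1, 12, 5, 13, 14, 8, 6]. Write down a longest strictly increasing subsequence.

Patience tails give the LIS length; then backtrack through the dp parents:
4 → extends → [4]
7 → extends → [4, 7]
3 → replaces 4 → [3, 7]
11 → extends → [3, 7, 11]
10 → replaces 11 → [3, 7, 10]
9 → replaces 10 → [3, 7, 9]
2 → replaces 3 → [2, 7, 9]
1 → replaces 2 → [1, 7, 9]
12 → extends → [1, 7, 9, 12]
5 → replaces 7 → [1, 5, 9, 12]
13 → extends → [1, 5, 9, 12, 13]
14 → extends → [1, 5, 9, 12, 13, 14]
8 → replaces 9 → [1, 5, 8, 12, 13, 14]
6 → replaces 8 → [1, 5, 6, 12, 13, 14]
Length 6; one witness is 4, 7, 11, 12, 13, 14.

4, 7, 11, 12, 13, 14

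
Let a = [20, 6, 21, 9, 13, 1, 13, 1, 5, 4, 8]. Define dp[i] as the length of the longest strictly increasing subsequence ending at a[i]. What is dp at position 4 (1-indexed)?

2

dp[i] = 1 + max{dp[j] : j<i, a[j]<a[i]} (or 1 if no such j):
i:      1  2  3  4  5  6  7  8  9 10 11
a[i]:  20  6 21  9 13  1 13  1  5  4  8
dp:     1  1  2  2  3  1  3  1  2  2  3
At index 4 the value is 2.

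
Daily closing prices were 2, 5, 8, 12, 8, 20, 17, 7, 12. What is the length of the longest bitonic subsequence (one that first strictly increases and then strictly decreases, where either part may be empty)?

inc[i] = longest strictly increasing subsequence ending at i; dec[i] = longest strictly decreasing subsequence starting at i:
i:      1  2  3  4  5  6  7  8  9
a[i]:   2  5  8 12  8 20 17  7 12
inc:    1  2  3  4  3  5  5  3  4
dec:    1  1  2  3  2  3  2  1  1
Best peak at i=6 (value 20): inc=5, dec=3, length 5+3−1 = 7.

7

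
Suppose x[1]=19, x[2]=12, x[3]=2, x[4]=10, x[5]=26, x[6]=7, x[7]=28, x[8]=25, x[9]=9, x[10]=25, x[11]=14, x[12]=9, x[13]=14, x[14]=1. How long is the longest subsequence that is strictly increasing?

Let dp[i] be the length of the longest such subsequence ending at index i:
i:      1  2  3  4  5  6  7  8  9 10 11 12 13 14
x[i]:  19 12  2 10 26  7 28 25  9 25 14  9 14  1
dp:     1  1  1  2  3  2  4  3  3  4  4  3  4  1
Maximum dp value is 4.

4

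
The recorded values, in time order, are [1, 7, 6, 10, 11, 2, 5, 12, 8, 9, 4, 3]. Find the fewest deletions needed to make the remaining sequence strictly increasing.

7

Fewest deletions = n − (longest strictly increasing subsequence).
Patience tails:
1 → extends → [1]
7 → extends → [1, 7]
6 → replaces 7 → [1, 6]
10 → extends → [1, 6, 10]
11 → extends → [1, 6, 10, 11]
2 → replaces 6 → [1, 2, 10, 11]
5 → replaces 10 → [1, 2, 5, 11]
12 → extends → [1, 2, 5, 11, 12]
8 → replaces 11 → [1, 2, 5, 8, 12]
9 → replaces 12 → [1, 2, 5, 8, 9]
4 → replaces 5 → [1, 2, 4, 8, 9]
3 → replaces 4 → [1, 2, 3, 8, 9]
Longest strictly increasing subsequence has length 5, so deletions = 12 − 5 = 7.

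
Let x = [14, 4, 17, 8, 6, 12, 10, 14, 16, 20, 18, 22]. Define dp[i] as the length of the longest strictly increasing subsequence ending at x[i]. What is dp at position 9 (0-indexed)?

dp[i] = 1 + max{dp[j] : j<i, x[j]<x[i]} (or 1 if no such j):
i:      0  1  2  3  4  5  6  7  8  9 10 11
x[i]:  14  4 17  8  6 12 10 14 16 20 18 22
dp:     1  1  2  2  2  3  3  4  5  6  6  7
At index 9 the value is 6.

6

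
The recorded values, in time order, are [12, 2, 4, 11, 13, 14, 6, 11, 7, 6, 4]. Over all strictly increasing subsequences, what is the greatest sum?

44

Let S[i] be the best sum of a strictly increasing subsequence ending at i:
i:      1  2  3  4  5  6  7  8  9 10 11
a[i]:  12  2  4 11 13 14  6 11  7  6  4
S:     12  2  6 17 30 44 12 23 19 12  6
Maximum is 44 (e.g. 2 + 4 + 11 + 13 + 14).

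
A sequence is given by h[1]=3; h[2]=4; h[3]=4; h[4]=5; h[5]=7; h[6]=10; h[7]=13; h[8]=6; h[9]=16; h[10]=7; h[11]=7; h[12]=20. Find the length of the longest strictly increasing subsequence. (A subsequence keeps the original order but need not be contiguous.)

Track the smallest tail for each achievable length (strict):
3 → extends → [3]
4 → extends → [3, 4]
4 → already a tail → [3, 4]
5 → extends → [3, 4, 5]
7 → extends → [3, 4, 5, 7]
10 → extends → [3, 4, 5, 7, 10]
13 → extends → [3, 4, 5, 7, 10, 13]
6 → replaces 7 → [3, 4, 5, 6, 10, 13]
16 → extends → [3, 4, 5, 6, 10, 13, 16]
7 → replaces 10 → [3, 4, 5, 6, 7, 13, 16]
7 → already a tail → [3, 4, 5, 6, 7, 13, 16]
20 → extends → [3, 4, 5, 6, 7, 13, 16, 20]
Eight tails, so the longest strictly increasing subsequence has length 8 (e.g. 3, 4, 5, 7, 10, 13, 16, 20).

8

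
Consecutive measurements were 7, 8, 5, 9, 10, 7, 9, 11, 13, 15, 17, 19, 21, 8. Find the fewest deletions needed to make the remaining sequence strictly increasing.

4

Fewest deletions = n − (longest strictly increasing subsequence).
Patience tails:
7 → extends → [7]
8 → extends → [7, 8]
5 → replaces 7 → [5, 8]
9 → extends → [5, 8, 9]
10 → extends → [5, 8, 9, 10]
7 → replaces 8 → [5, 7, 9, 10]
9 → already a tail → [5, 7, 9, 10]
11 → extends → [5, 7, 9, 10, 11]
13 → extends → [5, 7, 9, 10, 11, 13]
15 → extends → [5, 7, 9, 10, 11, 13, 15]
17 → extends → [5, 7, 9, 10, 11, 13, 15, 17]
19 → extends → [5, 7, 9, 10, 11, 13, 15, 17, 19]
21 → extends → [5, 7, 9, 10, 11, 13, 15, 17, 19, 21]
8 → replaces 9 → [5, 7, 8, 10, 11, 13, 15, 17, 19, 21]
Longest strictly increasing subsequence has length 10, so deletions = 14 − 10 = 4.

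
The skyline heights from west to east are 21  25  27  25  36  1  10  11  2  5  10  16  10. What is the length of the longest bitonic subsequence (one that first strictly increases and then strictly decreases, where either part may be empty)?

inc[i] = longest strictly increasing subsequence ending at i; dec[i] = longest strictly decreasing subsequence starting at i:
i:      1  2  3  4  5  6  7  8  9 10 11 12 13
a[i]:  21 25 27 25 36  1 10 11  2  5 10 16 10
inc:    1  2  3  2  4  1  2  3  2  3  4  5  4
dec:    3  3  4  3  3  1  2  2  1  1  1  2  1
Best peak at i=3 (value 27): inc=3, dec=4, length 3+4−1 = 6.

6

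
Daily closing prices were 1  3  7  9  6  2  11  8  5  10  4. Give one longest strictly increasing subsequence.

Patience tails give the LIS length; then backtrack through the dp parents:
1 → extends → [1]
3 → extends → [1, 3]
7 → extends → [1, 3, 7]
9 → extends → [1, 3, 7, 9]
6 → replaces 7 → [1, 3, 6, 9]
2 → replaces 3 → [1, 2, 6, 9]
11 → extends → [1, 2, 6, 9, 11]
8 → replaces 9 → [1, 2, 6, 8, 11]
5 → replaces 6 → [1, 2, 5, 8, 11]
10 → replaces 11 → [1, 2, 5, 8, 10]
4 → replaces 5 → [1, 2, 4, 8, 10]
Length 5; one witness is 1, 3, 7, 9, 11.

1, 3, 7, 9, 11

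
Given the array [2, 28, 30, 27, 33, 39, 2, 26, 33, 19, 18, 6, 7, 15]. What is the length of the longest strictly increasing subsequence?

5

Track the smallest tail for each achievable length (strict):
2 → extends → [2]
28 → extends → [2, 28]
30 → extends → [2, 28, 30]
27 → replaces 28 → [2, 27, 30]
33 → extends → [2, 27, 30, 33]
39 → extends → [2, 27, 30, 33, 39]
2 → already a tail → [2, 27, 30, 33, 39]
26 → replaces 27 → [2, 26, 30, 33, 39]
33 → already a tail → [2, 26, 30, 33, 39]
19 → replaces 26 → [2, 19, 30, 33, 39]
18 → replaces 19 → [2, 18, 30, 33, 39]
6 → replaces 18 → [2, 6, 30, 33, 39]
7 → replaces 30 → [2, 6, 7, 33, 39]
15 → replaces 33 → [2, 6, 7, 15, 39]
Five tails, so the longest strictly increasing subsequence has length 5 (e.g. 2, 28, 30, 33, 39).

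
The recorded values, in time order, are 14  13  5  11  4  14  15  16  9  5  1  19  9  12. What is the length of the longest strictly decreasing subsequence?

Let dp[i] be the longest strictly decreasing subsequence ending at i:
i:      1  2  3  4  5  6  7  8  9 10 11 12 13 14
a[i]:  14 13  5 11  4 14 15 16  9  5  1 19  9 12
dp:     1  2  3  3  4  1  1  1  4  5  6  1  4  3
Maximum is 6.

6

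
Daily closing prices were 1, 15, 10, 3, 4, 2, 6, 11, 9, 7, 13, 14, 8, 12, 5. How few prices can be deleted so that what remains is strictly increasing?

8

Fewest deletions = n − (longest strictly increasing subsequence).
i:      1  2  3  4  5  6  7  8  9 10 11 12 13 14 15
a[i]:   1 15 10  3  4  2  6 11  9  7 13 14  8 12  5
dp:     1  2  2  2  3  2  4  5  5  5  6  7  6  7  4
max dp = 7, so deletions = 15 − 7 = 8.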